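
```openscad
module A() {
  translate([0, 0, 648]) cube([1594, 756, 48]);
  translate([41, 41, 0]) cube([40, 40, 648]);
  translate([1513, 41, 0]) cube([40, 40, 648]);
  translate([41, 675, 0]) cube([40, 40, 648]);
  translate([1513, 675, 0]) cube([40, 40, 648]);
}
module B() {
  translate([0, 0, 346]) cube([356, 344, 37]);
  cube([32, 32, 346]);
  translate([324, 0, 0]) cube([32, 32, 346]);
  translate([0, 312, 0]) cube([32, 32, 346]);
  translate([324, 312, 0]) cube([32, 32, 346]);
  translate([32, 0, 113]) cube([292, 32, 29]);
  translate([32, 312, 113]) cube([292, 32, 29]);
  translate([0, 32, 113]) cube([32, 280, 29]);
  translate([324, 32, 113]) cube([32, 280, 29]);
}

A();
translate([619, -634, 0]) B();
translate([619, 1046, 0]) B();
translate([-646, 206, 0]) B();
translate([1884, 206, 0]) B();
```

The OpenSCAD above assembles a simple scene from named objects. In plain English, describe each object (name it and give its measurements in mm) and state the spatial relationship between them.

A is a table with a 1594×756 mm rectangular top, 48 mm thick, top surface at z = 696 mm, supported by four 40×40 mm square legs, each inset 41 mm from the nearest pair of top edges, running from the floor.

B is a four-legged stool. The seat is a 356×344×37 mm slab whose top surface is at z = 383 mm; four square legs, each 32×32 mm in cross-section, run from the floor (z = 0) to the underside of the seat, each flush with a corner of the seat. Four stretchers, 32 mm wide and 29 mm tall, connect adjacent legs with their undersides at z = 113 mm, each running between the inner faces of the legs it joins and aligned with the legs' outer faces on the other axis.

Four stools sit around the table at the −y, +y, −x, +x sides.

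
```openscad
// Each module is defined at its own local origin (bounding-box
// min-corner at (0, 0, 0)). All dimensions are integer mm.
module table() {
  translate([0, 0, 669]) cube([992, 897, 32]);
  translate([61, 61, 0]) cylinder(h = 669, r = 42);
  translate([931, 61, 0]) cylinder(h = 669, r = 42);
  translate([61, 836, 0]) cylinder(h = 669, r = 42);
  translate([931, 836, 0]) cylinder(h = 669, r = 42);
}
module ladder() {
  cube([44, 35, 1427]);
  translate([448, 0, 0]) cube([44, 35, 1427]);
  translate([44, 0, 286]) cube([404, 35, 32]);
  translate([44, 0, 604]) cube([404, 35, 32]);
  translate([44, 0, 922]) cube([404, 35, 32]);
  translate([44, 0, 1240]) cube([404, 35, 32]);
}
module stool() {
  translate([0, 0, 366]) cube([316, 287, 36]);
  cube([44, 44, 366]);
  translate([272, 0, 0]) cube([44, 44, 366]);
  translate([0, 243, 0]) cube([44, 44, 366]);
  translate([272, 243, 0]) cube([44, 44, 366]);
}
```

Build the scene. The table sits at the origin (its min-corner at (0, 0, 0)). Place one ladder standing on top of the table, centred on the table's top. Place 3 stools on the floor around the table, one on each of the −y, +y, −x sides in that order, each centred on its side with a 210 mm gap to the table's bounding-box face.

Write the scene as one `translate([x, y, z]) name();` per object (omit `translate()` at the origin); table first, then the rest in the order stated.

table();
translate([250, 431, 701]) ladder();
translate([338, -497, 0]) stool();
translate([338, 1107, 0]) stool();
translate([-526, 305, 0]) stool();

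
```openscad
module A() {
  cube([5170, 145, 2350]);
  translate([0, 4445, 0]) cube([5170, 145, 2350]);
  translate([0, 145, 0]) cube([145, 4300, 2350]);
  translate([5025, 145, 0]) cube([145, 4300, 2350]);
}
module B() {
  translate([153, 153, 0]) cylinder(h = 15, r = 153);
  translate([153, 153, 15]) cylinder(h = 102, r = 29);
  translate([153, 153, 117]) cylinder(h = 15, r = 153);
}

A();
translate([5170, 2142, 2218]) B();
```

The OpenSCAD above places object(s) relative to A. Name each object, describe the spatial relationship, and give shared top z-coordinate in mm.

Both tops at z = 2350 mm.

A is a house frame. B is a spool. The spool is beside the house frame with their tops flush at z = 2350. The shared top z-coordinate is 2350 mm.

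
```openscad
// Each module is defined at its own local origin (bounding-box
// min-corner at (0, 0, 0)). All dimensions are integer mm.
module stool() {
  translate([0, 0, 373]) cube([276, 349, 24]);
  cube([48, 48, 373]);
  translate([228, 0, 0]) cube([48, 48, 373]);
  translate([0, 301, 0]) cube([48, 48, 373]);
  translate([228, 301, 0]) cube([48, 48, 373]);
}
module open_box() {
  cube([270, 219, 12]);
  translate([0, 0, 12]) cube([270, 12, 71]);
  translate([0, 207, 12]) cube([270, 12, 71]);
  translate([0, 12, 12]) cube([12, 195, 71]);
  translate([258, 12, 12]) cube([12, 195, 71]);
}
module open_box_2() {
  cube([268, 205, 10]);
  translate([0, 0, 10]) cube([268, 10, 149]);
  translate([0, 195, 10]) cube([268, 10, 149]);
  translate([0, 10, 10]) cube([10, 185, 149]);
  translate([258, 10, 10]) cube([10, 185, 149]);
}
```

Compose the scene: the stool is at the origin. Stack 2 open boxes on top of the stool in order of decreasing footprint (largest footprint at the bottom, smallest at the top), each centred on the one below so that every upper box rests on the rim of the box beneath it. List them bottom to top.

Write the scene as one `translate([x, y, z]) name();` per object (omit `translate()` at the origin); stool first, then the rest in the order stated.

stool();
translate([3, 65, 397]) open_box();
translate([4, 72, 480]) open_box_2();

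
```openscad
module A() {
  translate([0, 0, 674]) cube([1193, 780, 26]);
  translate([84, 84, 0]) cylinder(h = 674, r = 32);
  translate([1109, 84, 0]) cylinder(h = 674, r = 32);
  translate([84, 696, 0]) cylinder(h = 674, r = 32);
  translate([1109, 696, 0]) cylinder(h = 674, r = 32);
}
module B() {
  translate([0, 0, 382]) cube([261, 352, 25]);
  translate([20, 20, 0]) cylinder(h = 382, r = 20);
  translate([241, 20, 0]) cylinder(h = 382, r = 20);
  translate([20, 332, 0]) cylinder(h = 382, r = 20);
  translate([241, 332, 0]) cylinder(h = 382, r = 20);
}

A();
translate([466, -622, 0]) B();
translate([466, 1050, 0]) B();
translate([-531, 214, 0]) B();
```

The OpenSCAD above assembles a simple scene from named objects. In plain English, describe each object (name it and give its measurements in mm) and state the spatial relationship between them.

A is a table: top 1193 mm (x) × 780 mm (y), 26 mm thick, upper face at z = 700 mm, on four round legs of 64 mm diameter, each leg's bounding box inset 52 mm from the nearest pair of top edges, running from z = 0 to the bottom of the top.

B is a simple wooden stool: a rectangular seat 261 mm (x) by 352 mm (y), 25 mm thick, top face at z = 407 mm, on four round legs, each 40 mm in diameter. The legs rest on z = 0, each leg's axis is inset half a diameter from the nearest pair of seat edges (so the leg's bounding box is flush with the corner).

Three stools sit around the table at the −y, +y, −x sides.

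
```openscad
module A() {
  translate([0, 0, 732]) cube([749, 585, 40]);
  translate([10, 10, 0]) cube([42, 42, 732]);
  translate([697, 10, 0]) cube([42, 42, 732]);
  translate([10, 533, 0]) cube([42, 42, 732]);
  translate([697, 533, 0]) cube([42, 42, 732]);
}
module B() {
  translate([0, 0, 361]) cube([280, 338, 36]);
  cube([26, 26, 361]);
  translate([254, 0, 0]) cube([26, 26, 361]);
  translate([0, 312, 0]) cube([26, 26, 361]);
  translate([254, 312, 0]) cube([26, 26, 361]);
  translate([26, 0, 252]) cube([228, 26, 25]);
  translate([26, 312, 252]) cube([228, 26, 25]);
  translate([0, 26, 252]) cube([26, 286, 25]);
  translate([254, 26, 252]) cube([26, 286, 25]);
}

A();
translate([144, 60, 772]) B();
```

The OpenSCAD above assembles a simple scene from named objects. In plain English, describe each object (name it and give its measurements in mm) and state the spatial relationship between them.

A is a rectangular dining table. The top is 749×585×40 mm with its upper surface at z = 772 mm. It stands on four 42×42 mm square legs, each inset 10 mm from the nearest pair of top edges, running from the floor to the underside of the top.

B is a four-legged stool. The seat is 280×338 mm, 36 mm thick, top at z = 397 mm. It stands on four square legs, each 26×26 mm in cross-section, from z = 0 to the seat underside, each flush with a corner of the seat. Four stretchers, 26 mm wide and 25 mm tall, connect adjacent legs with their undersides at z = 252 mm, each running between the inner faces of the legs it joins and aligned with the legs' outer faces on the other axis.

The stool is on top of the table.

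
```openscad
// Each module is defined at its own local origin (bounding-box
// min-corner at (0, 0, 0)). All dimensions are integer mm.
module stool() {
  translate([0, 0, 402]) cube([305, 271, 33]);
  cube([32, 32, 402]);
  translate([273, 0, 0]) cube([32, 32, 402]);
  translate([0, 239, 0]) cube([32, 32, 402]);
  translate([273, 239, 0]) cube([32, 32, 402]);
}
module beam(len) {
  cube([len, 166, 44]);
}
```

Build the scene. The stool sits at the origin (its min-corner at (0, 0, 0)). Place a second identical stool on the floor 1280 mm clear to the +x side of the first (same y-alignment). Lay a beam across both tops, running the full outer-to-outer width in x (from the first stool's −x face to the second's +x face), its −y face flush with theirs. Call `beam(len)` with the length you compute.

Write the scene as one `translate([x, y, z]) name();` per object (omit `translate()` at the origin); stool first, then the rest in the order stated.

stool();
translate([1585, 0, 0]) stool();
translate([0, 0, 435]) beam(1890);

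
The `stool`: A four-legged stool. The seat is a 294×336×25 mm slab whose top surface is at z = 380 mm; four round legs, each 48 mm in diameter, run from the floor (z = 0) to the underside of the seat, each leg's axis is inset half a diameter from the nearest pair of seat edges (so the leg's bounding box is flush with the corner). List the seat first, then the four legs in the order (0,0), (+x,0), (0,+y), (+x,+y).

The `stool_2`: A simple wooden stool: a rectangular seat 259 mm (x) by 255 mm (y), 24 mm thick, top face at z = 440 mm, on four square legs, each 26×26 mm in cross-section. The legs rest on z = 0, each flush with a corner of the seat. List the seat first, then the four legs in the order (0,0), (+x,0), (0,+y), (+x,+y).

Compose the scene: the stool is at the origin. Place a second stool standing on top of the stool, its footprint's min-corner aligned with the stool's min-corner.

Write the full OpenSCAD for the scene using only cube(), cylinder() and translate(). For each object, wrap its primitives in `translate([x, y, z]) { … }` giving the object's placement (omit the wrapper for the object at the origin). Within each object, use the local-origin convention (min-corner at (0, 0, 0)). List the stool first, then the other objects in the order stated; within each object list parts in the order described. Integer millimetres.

translate([0, 0, 355]) cube([294, 336, 25]);
translate([24, 24, 0]) cylinder(h = 355, r = 24);
translate([270, 24, 0]) cylinder(h = 355, r = 24);
translate([24, 312, 0]) cylinder(h = 355, r = 24);
translate([270, 312, 0]) cylinder(h = 355, r = 24);
translate([0, 0, 380]) {
  translate([0, 0, 416]) cube([259, 255, 24]);
  cube([26, 26, 416]);
  translate([233, 0, 0]) cube([26, 26, 416]);
  translate([0, 229, 0]) cube([26, 26, 416]);
  translate([233, 229, 0]) cube([26, 26, 416]);
}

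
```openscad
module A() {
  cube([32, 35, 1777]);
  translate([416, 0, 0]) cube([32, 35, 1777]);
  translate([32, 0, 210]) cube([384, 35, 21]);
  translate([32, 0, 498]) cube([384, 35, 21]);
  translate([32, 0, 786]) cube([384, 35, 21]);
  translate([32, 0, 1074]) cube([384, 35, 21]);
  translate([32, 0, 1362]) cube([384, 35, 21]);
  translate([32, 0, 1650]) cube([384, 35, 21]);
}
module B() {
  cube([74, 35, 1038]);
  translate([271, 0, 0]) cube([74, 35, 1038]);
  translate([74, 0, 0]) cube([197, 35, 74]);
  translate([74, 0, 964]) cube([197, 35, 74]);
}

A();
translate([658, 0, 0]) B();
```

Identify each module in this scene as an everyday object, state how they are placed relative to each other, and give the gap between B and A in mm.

The picture frame's nearest face is 210 mm from the ladder's +x face.

A is a ladder. B is a picture frame. The picture frame is on the floor beside the ladder on its +x side. The gap between the picture frame and the ladder is 210 mm.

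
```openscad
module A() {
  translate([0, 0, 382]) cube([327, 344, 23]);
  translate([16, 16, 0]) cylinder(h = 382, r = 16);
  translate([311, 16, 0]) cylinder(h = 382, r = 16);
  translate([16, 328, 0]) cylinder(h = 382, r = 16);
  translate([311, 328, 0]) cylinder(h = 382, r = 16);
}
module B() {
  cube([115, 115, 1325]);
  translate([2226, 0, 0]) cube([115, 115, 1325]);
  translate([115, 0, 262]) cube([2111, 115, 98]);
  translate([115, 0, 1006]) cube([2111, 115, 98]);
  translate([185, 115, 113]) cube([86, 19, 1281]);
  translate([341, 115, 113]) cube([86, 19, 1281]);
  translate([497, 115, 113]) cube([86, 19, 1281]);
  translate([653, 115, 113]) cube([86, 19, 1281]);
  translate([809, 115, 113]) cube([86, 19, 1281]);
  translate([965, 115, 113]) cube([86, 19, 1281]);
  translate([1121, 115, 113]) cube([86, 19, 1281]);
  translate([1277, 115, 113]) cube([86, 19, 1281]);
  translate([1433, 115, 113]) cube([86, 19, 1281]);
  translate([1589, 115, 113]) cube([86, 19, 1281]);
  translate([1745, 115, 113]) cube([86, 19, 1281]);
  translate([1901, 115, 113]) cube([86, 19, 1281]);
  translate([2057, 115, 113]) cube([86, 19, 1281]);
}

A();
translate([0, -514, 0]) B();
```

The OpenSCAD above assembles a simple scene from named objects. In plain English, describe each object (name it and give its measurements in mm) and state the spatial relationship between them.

A is a four-legged stool. The seat is a 327×344×23 mm slab whose top surface is at z = 405 mm; four round legs, each 32 mm in diameter, run from the floor (z = 0) to the underside of the seat, each leg's axis is inset half a diameter from the nearest pair of seat edges (so the leg's bounding box is flush with the corner).

B is a fence section. Two 115×115 mm posts, 1325 mm tall, stand on the floor with a clear span of 2111 mm between their inner faces. Two horizontal rails of 115×98 mm section span the gap between the posts with their undersides at z = 262 mm and z = 1006 mm, flush with the posts' −y face. 13 pickets, each 86 mm wide, 19 mm thick and 1281 mm tall, are fixed to the +y face of the rails with their bottoms at z = 113 mm, evenly spaced across the span with equal gaps (rounded down to the nearest mm) at the −x end and between each pair — any rounding remainder accumulates at the +x end.

The fence section is on the floor beside the stool on its −y side.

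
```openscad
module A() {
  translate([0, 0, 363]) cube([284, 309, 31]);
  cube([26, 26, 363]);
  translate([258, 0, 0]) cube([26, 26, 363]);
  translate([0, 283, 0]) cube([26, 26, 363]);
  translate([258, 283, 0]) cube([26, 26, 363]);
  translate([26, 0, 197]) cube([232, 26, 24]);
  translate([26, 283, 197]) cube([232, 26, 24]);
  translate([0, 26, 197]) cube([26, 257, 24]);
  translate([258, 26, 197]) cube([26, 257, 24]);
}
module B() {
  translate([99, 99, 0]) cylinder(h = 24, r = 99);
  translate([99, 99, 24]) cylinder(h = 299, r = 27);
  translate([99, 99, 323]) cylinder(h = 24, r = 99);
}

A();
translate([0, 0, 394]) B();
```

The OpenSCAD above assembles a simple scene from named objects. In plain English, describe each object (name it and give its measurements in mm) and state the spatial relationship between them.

A is a four-legged stool. The seat is 284×309 mm, 31 mm thick, top at z = 394 mm. It stands on four square legs, each 26×26 mm in cross-section, from z = 0 to the seat underside, each flush with a corner of the seat. Four stretchers, 26 mm wide and 24 mm tall, connect adjacent legs with their undersides at z = 197 mm, each running between the inner faces of the legs it joins and aligned with the legs' outer faces on the other axis.

B is a spool: two coaxial disc flanges of radius 99 mm and thickness 24 mm, joined by a core cylinder of radius 27 mm and height 299 mm. The lower flange rests on z = 0 and the three cylinders share a vertical axis.

The spool is on top of the stool.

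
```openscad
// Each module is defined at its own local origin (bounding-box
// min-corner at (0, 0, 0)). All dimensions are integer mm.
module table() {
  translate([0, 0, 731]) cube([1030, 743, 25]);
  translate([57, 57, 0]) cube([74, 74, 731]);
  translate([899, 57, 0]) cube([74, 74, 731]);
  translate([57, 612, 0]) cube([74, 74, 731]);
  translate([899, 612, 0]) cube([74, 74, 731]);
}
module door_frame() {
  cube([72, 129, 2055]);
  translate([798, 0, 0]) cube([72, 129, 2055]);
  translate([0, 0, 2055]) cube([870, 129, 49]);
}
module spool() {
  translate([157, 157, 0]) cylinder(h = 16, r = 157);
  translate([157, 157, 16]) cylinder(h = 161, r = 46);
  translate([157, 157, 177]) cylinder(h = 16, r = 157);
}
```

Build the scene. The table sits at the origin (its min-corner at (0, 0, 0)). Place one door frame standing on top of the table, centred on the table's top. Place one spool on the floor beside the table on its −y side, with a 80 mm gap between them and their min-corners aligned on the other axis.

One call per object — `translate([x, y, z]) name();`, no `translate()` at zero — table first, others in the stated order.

table();
translate([80, 307, 756]) door_frame();
translate([0, -394, 0]) spool();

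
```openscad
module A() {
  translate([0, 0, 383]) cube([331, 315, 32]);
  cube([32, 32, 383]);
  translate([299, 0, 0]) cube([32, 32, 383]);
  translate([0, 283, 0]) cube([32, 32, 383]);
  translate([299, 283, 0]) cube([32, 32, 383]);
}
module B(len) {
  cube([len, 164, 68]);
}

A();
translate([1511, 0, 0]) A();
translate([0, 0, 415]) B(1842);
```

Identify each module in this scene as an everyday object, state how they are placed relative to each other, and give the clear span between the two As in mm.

Second stool starts at x = 1511; first ends at x = 331; clear span = 1511 − 331 = 1180 mm.

A is a stool. B is a beam. A beam spans the tops of two stools. The clear span between the two stools is 1180 mm.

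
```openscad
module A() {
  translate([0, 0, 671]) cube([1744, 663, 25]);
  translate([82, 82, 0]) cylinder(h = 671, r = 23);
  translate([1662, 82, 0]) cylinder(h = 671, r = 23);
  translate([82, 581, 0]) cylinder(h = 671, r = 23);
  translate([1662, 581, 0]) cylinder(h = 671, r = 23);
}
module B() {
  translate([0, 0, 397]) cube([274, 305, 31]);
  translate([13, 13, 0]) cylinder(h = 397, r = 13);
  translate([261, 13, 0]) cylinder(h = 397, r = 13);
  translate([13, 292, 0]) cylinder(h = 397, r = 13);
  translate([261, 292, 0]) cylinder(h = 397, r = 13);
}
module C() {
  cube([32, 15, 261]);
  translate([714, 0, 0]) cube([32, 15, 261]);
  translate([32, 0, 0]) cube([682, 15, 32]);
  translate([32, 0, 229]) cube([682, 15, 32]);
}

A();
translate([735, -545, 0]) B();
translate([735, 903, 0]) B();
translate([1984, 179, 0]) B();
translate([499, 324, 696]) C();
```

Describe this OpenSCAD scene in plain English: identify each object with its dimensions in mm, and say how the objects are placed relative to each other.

A is a rectangular dining table. The top is 1744×663×25 mm with its upper surface at z = 696 mm. It stands on four round legs of 46 mm diameter, each leg's bounding box inset 59 mm from the nearest pair of top edges, running from the floor to the underside of the top.

B is a four-legged stool. The seat is 274×305 mm, 31 mm thick, top at z = 428 mm. It stands on four round legs, each 26 mm in diameter, from z = 0 to the seat underside, each leg's axis is inset half a diameter from the nearest pair of seat edges (so the leg's bounding box is flush with the corner).

C is a rectangular picture frame lying in the x–z plane (depth along y). The opening is 682 mm wide (x) by 197 mm tall (z), surrounded by a border 32 mm wide on all four sides. The frame is 15 mm deep and is made of two full-height vertical stiles with two horizontal rails fitted between them.

Three stools sit around the table at the −y, +y, +x sides. The picture frame is on top of the table, centred.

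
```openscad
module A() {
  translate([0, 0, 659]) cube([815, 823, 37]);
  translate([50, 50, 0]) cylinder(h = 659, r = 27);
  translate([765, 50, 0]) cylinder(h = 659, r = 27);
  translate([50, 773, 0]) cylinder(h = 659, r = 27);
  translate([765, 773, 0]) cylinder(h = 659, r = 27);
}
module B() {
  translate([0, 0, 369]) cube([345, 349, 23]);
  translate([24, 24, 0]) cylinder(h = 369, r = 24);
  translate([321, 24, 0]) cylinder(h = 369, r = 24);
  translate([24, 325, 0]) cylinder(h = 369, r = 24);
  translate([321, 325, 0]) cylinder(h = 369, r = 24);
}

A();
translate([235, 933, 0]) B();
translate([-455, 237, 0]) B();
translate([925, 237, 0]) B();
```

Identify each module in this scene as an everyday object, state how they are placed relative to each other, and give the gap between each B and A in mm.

Each stool's nearest face is 110 mm from the table's bounding box.

A is a table. B is a stool. Three stools sit around the table at the +y, −x, +x sides. The gap between each stool and the table is 110 mm.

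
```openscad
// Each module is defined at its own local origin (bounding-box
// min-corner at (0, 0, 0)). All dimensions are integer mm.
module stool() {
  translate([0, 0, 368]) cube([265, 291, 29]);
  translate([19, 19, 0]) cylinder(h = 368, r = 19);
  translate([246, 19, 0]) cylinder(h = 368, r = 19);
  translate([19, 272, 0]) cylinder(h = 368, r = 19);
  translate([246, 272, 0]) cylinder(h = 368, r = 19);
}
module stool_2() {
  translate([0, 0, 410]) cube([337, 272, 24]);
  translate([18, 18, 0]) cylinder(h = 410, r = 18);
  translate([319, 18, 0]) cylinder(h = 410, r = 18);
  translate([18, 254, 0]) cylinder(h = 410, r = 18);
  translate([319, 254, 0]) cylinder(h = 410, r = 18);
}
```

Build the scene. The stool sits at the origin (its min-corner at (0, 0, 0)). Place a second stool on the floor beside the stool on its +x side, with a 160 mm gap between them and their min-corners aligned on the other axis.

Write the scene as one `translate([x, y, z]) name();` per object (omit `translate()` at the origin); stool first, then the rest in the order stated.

stool();
translate([425, 0, 0]) stool_2();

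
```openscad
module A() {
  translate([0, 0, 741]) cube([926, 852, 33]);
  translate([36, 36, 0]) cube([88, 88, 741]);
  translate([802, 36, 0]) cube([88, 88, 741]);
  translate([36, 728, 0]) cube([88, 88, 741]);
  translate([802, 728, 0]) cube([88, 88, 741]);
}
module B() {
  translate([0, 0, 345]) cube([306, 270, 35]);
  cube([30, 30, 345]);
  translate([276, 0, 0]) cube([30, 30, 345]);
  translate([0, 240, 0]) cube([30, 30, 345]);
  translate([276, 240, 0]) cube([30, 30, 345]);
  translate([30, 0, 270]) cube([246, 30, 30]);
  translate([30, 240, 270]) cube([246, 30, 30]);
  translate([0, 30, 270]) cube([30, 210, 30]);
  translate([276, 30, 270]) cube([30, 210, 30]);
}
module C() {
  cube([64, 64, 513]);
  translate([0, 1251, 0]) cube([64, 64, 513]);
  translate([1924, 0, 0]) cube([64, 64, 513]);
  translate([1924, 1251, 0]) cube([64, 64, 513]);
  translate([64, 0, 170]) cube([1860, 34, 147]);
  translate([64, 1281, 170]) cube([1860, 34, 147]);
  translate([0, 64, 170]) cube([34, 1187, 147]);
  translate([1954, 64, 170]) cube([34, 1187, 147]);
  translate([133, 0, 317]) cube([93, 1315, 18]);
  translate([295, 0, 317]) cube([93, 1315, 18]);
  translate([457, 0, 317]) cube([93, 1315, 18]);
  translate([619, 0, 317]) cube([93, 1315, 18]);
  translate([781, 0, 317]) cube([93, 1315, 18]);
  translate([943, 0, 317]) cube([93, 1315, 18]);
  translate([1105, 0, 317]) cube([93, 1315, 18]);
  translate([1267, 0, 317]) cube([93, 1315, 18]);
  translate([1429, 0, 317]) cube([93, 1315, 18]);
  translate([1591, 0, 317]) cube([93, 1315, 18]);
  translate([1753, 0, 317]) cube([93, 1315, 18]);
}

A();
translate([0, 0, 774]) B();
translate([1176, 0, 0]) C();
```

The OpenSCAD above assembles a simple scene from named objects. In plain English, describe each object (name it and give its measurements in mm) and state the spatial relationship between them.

A is a rectangular dining table. The top is 926×852×33 mm with its upper surface at z = 774 mm. It stands on four 88×88 mm square legs, each inset 36 mm from the nearest pair of top edges, running from the floor to the underside of the top.

B is a four-legged stool. The seat is a 306×270×35 mm slab whose top surface is at z = 380 mm; four square legs, each 30×30 mm in cross-section, run from the floor (z = 0) to the underside of the seat, each flush with a corner of the seat. Four stretchers, 30 mm wide and 30 mm tall, connect adjacent legs with their undersides at z = 270 mm, each running between the inner faces of the legs it joins and aligned with the legs' outer faces on the other axis.

C is a bed frame 1988 mm long (x) by 1315 mm wide (y). Four 64×64 mm corner posts, 513 mm tall, at the corners of the footprint. Four rails of 34 mm thickness and 147 mm height run between adjacent posts with their undersides at z = 170 mm, their outer faces flush with the outside of the frame (the two x-running rails run between the posts' inner faces; the two y-running rails run between the posts' inner faces). 11 slats, each 93 mm wide (x) and 18 mm thick, lie across the top of the two x-running rails, running the full 1315 mm width of the frame in y; the slats are evenly spaced along x between the inner faces of the end posts with equal gaps (rounded down to the nearest mm) at the −x end and between each pair — any rounding remainder accumulates at the +x end.

The stool is on top of the table. The bed frame is on the floor beside the table on its +x side.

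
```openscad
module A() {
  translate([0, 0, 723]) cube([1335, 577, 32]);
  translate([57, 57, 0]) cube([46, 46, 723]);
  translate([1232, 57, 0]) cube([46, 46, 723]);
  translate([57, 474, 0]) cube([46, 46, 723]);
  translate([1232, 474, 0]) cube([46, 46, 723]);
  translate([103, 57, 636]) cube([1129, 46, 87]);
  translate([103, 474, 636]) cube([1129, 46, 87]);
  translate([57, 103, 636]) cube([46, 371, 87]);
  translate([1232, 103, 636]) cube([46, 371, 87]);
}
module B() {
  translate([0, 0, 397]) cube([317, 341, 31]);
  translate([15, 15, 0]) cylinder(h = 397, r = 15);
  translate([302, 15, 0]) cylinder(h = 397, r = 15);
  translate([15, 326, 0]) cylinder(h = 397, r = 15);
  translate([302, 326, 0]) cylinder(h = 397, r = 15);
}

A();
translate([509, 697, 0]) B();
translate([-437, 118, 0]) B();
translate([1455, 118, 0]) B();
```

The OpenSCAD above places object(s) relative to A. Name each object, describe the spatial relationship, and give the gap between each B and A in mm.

A is a table. B is a stool. Three stools sit around the table at the +y, −x, +x sides. The gap between each stool and the table is 120 mm.

Each stool's nearest face is 120 mm from the table's bounding box.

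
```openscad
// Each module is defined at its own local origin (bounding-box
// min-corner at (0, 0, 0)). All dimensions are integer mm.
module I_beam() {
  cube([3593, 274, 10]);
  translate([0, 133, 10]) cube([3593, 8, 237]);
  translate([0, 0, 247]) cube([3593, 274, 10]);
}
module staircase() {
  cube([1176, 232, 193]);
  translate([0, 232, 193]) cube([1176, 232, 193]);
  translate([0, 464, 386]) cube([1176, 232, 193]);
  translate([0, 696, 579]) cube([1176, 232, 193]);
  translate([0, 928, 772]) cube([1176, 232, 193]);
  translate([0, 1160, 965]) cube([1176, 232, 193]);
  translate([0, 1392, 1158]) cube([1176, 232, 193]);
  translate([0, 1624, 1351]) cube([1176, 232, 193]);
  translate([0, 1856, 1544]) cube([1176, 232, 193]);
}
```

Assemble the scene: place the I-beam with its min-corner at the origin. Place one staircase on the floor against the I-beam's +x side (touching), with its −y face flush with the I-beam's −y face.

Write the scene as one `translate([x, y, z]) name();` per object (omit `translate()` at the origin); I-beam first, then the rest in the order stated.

I_beam();
translate([3593, 0, 0]) staircase();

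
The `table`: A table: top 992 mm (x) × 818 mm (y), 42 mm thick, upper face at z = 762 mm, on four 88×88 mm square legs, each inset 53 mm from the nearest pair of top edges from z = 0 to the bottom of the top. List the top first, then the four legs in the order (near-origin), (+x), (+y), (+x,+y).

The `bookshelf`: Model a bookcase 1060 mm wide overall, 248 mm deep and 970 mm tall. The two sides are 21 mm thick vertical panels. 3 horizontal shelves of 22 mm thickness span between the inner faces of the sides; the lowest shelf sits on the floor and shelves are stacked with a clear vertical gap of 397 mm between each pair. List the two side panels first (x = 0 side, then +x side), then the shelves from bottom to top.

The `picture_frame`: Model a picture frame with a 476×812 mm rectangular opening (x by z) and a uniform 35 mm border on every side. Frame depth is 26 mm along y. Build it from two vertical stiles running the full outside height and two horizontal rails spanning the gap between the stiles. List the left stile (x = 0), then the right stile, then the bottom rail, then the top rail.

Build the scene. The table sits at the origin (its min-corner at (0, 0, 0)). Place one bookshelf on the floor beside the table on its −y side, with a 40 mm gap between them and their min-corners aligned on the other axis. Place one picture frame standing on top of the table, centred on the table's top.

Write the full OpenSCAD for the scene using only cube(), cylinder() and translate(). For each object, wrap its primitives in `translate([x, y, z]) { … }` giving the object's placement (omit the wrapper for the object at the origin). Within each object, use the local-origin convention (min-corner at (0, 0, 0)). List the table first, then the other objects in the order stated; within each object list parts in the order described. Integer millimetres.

translate([0, 0, 720]) cube([992, 818, 42]);
translate([53, 53, 0]) cube([88, 88, 720]);
translate([851, 53, 0]) cube([88, 88, 720]);
translate([53, 677, 0]) cube([88, 88, 720]);
translate([851, 677, 0]) cube([88, 88, 720]);
translate([0, -288, 0]) {
  cube([21, 248, 970]);
  translate([1039, 0, 0]) cube([21, 248, 970]);
  translate([21, 0, 0]) cube([1018, 248, 22]);
  translate([21, 0, 419]) cube([1018, 248, 22]);
  translate([21, 0, 838]) cube([1018, 248, 22]);
}
translate([223, 396, 762]) {
  cube([35, 26, 882]);
  translate([511, 0, 0]) cube([35, 26, 882]);
  translate([35, 0, 0]) cube([476, 26, 35]);
  translate([35, 0, 847]) cube([476, 26, 35]);
}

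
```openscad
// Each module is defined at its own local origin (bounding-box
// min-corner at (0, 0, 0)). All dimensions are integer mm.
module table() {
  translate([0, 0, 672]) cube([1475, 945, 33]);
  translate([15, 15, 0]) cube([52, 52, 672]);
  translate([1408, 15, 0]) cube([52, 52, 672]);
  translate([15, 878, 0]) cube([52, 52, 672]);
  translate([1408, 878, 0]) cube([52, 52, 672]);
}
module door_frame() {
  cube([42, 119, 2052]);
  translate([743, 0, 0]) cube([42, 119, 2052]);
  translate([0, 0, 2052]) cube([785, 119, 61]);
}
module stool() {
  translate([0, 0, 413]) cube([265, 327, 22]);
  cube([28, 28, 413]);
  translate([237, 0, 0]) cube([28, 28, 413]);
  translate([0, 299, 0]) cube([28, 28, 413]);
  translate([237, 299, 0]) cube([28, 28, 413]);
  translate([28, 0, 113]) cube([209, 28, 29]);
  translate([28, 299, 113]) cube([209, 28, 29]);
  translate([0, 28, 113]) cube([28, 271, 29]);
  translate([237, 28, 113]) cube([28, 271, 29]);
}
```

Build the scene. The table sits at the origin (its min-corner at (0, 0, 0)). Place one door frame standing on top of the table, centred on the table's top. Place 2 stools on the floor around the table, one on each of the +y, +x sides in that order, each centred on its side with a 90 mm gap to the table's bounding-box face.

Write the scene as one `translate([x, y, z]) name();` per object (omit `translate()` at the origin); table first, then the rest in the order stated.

table();
translate([345, 413, 705]) door_frame();
translate([605, 1035, 0]) stool();
translate([1565, 309, 0]) stool();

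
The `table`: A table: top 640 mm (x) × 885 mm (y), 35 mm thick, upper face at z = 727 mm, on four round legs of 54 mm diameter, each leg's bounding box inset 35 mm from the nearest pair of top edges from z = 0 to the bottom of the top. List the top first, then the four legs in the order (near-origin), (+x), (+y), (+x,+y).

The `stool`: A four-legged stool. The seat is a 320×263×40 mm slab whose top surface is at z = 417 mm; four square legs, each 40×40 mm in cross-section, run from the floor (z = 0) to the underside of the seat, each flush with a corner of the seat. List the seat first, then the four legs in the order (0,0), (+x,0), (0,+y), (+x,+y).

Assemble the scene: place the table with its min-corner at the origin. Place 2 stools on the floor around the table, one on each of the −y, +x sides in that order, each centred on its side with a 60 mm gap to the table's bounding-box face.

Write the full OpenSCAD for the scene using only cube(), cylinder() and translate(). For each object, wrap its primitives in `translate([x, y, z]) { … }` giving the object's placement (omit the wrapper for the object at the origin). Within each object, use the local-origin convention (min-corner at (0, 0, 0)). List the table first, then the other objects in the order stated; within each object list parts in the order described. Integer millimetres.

translate([0, 0, 692]) cube([640, 885, 35]);
translate([62, 62, 0]) cylinder(h = 692, r = 27);
translate([578, 62, 0]) cylinder(h = 692, r = 27);
translate([62, 823, 0]) cylinder(h = 692, r = 27);
translate([578, 823, 0]) cylinder(h = 692, r = 27);
translate([160, -323, 0]) {
  translate([0, 0, 377]) cube([320, 263, 40]);
  cube([40, 40, 377]);
  translate([280, 0, 0]) cube([40, 40, 377]);
  translate([0, 223, 0]) cube([40, 40, 377]);
  translate([280, 223, 0]) cube([40, 40, 377]);
}
translate([700, 311, 0]) {
  translate([0, 0, 377]) cube([320, 263, 40]);
  cube([40, 40, 377]);
  translate([280, 0, 0]) cube([40, 40, 377]);
  translate([0, 223, 0]) cube([40, 40, 377]);
  translate([280, 223, 0]) cube([40, 40, 377]);
}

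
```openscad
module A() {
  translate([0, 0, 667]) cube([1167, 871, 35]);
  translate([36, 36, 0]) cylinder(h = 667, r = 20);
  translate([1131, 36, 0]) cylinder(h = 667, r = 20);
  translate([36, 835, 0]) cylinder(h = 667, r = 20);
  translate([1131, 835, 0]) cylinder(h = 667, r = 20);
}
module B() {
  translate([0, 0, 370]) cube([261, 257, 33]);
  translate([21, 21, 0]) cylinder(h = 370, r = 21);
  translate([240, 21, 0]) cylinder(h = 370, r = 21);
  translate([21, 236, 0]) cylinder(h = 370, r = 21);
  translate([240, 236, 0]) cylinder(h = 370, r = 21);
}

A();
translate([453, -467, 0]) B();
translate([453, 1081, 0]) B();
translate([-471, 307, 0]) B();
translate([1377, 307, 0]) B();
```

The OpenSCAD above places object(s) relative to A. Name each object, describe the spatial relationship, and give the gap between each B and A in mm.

Each stool's nearest face is 210 mm from the table's bounding box.

A is a table. B is a stool. Four stools sit around the table at the −y, +y, −x, +x sides. The gap between each stool and the table is 210 mm.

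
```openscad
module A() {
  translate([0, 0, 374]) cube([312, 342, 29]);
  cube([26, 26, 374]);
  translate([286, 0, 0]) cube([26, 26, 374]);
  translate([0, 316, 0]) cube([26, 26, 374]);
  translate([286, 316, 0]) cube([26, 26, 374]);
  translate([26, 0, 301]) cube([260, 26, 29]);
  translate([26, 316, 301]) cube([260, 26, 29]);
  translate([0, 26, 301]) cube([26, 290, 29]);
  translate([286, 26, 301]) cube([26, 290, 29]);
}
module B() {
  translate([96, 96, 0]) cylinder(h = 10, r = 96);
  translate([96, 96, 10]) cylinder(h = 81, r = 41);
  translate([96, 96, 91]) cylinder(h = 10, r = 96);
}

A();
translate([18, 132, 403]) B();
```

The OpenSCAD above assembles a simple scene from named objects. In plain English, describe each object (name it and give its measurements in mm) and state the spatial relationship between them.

A is a four-legged stool. The seat is 312×342 mm, 29 mm thick, top at z = 403 mm. It stands on four square legs, each 26×26 mm in cross-section, from z = 0 to the seat underside, each flush with a corner of the seat. Four stretchers, 26 mm wide and 29 mm tall, connect adjacent legs with their undersides at z = 301 mm, each running between the inner faces of the legs it joins and aligned with the legs' outer faces on the other axis.

B is a spool: two coaxial disc flanges of radius 96 mm and thickness 10 mm, joined by a core cylinder of radius 41 mm and height 81 mm. The lower flange rests on z = 0 and the three cylinders share a vertical axis.

The spool is on top of the stool.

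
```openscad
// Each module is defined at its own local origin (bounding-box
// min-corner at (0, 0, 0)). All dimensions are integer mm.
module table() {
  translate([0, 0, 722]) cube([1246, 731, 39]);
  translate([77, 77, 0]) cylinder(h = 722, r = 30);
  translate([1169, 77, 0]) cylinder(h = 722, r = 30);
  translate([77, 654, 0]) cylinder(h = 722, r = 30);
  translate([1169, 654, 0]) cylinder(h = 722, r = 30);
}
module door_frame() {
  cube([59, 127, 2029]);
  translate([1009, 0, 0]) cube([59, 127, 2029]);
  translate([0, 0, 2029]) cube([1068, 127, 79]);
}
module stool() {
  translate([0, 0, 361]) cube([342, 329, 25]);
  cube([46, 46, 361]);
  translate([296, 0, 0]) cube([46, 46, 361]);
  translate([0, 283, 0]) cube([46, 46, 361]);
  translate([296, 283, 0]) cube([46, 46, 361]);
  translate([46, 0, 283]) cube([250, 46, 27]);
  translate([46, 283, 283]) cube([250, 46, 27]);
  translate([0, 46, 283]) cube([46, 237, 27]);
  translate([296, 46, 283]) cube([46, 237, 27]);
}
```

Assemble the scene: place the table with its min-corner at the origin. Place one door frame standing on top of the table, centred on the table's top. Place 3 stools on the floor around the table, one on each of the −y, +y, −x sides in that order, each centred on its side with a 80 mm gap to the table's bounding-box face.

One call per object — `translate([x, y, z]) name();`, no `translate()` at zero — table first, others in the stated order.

table();
translate([89, 302, 761]) door_frame();
translate([452, -409, 0]) stool();
translate([452, 811, 0]) stool();
translate([-422, 201, 0]) stool();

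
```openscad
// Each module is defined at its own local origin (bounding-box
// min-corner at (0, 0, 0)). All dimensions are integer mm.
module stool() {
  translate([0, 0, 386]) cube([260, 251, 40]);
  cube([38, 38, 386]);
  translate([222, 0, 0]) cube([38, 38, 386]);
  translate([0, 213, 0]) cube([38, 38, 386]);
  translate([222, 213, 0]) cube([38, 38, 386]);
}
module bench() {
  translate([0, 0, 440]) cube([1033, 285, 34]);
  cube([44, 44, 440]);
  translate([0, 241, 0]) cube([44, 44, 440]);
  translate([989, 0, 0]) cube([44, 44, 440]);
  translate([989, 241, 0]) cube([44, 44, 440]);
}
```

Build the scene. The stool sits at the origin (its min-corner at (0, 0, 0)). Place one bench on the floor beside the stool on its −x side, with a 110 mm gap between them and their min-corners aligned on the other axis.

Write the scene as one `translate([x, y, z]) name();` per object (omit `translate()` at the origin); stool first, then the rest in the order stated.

stool();
translate([-1143, 0, 0]) bench();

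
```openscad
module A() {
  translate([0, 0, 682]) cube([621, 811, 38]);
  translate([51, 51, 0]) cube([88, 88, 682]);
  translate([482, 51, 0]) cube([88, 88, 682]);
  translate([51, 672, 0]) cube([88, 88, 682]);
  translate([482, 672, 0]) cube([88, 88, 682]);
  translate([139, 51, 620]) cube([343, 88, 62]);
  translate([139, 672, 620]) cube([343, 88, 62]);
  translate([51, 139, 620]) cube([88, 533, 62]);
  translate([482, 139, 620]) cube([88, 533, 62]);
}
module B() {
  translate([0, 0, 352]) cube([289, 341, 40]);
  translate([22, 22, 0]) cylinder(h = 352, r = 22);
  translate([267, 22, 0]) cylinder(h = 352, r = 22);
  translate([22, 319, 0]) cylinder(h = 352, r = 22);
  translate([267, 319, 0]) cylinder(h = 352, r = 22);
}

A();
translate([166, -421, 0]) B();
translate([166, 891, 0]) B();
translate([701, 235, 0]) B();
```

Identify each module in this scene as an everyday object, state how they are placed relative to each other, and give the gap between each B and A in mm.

Each stool's nearest face is 80 mm from the table's bounding box.

A is a table. B is a stool. Three stools sit around the table at the −y, +y, +x sides. The gap between each stool and the table is 80 mm.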